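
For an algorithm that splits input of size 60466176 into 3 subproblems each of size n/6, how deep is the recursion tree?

For divide and conquer with division factor 6:

Problem sizes at each level:
Level 0: 60466176
Level 1: 10077696
Level 2: 1679616
Level 3: 279936
Level 4: 46656
Level 5: 7776
Level 6: 1296
Level 7: 216
Level 8: 36
Level 9: 6
Level 10: 1

The root is level 0 and the size-1 base case is level 10 (the tree spans levels 0 through 10, i.e. 11 levels counting the root), so the depth is the number of divisions: log_6(60466176) = 10

The recursion tree depth is log_6(60466176) = 10. At each level, the problem size is divided by 6, so it takes 10 divisions to reduce to a base case of size 1. The algorithm makes 3 recursive calls at each level.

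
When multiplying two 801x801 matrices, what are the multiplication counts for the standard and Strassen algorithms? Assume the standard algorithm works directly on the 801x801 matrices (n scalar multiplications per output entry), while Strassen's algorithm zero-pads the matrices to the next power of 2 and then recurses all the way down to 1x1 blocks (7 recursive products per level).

Matrix multiplication for 801x801 matrices:

Strassen's algorithm requires power-of-2 dimensions. Pad 801x801 to 1024x1024 (next power of 2).

Standard algorithm: 801^3 = 513922401 multiplications
Strassen's algorithm: 7^(log2(1024)) = 7^10 = 282475249 multiplications
Savings: 513922401 - 282475249 = 231447152 multiplications

Standard: 513922401 multiplications (801^3). Strassen: 282475249 multiplications (7^10, after padding to 1024x1024). Strassen reduces 8 recursive multiplications to 7 at each level.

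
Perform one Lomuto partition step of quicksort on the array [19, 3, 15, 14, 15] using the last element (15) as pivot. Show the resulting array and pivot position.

Lomuto partition with pivot = 15:

Initial array: [19, 3, 15, 14, 15]

arr[0]=19 > 15: no swap
arr[1]=3 <= 15: swap with position 0, array becomes [3, 19, 15, 14, 15]
arr[2]=15 <= 15: swap with position 1, array becomes [3, 15, 19, 14, 15]
arr[3]=14 <= 15: swap with position 2, array becomes [3, 15, 14, 19, 15]

Place pivot at position 3: [3, 15, 14, 15, 19]
Pivot position: 3

After partitioning with pivot 15, the array becomes [3, 15, 14, 15, 19]. The pivot is placed at index 3. All elements to the left of the pivot are <= 15, and all elements to the right are > 15.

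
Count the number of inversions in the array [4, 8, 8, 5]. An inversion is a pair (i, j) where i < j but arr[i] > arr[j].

Finding inversions in [4, 8, 8, 5]:

(1, 3): arr[1]=8 > arr[3]=5
(2, 3): arr[2]=8 > arr[3]=5

Total inversions: 2

The array has 2 inversion(s): (1,3), (2,3). Each pair (i,j) satisfies i < j and arr[i] > arr[j].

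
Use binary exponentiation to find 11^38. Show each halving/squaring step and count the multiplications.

Computing 11^38 by squaring (build up from 11^1; each line after the first costs one multiplication):

11^1 = 11
11^2 = (11^1)^2 = 11^2 = 121
11^4 = (11^2)^2 = 121^2 = 14641
11^8 = (11^4)^2 = 14641^2 = 214358881
11^9 = 11 * 11^8 = 11 * 214358881 = 2357947691
11^18 = (11^9)^2 = 2357947691^2 = 5559917313492231481
11^19 = 11 * 11^18 = 11 * 5559917313492231481 = 61159090448414546291
11^38 = (11^19)^2 = 61159090448414546291^2 = 3740434344477351388916475705363381856681

Result: 3740434344477351388916475705363381856681
Multiplications needed: 7 (7 lines after 11^1)

11^38 = 3740434344477351388916475705363381856681. Using exponentiation by squaring, this requires 7 multiplications. The key idea: if the exponent is even, square the half-power; if odd, multiply by the base once.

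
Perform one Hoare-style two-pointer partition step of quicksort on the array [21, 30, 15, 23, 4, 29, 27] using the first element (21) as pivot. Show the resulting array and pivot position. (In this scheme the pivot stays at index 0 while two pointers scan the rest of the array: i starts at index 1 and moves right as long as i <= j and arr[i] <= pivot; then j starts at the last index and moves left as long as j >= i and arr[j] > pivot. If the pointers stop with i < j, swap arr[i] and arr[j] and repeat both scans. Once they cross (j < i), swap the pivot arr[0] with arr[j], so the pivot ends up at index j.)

Hoare-style two-pointer partition with pivot = 21:

Initial array: [21, 30, 15, 23, 4, 29, 27]

Pointers start at i = 1, j = 6.
i stops at index 1 (arr[1]=30 > 21), j stops at index 4 (arr[4]=4 <= 21): swap arr[1] and arr[4], array becomes [21, 4, 15, 23, 30, 29, 27]
i ends at 3, j ends at 2: the pointers have crossed (j < i), so scanning stops.

Swap pivot arr[0] with arr[2] to place pivot at position 2: [15, 4, 21, 23, 30, 29, 27]
Pivot position: 2

After partitioning with pivot 21, the array becomes [15, 4, 21, 23, 30, 29, 27]. The pivot is placed at index 2. All elements to the left of the pivot are <= 21, and all elements to the right are > 21.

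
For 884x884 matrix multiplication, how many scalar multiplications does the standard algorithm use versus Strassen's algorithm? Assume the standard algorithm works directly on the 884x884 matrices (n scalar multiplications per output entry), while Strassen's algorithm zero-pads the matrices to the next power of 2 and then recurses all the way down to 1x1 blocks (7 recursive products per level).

Matrix multiplication for 884x884 matrices:

Strassen's algorithm requires power-of-2 dimensions. Pad 884x884 to 1024x1024 (next power of 2).

Standard algorithm: 884^3 = 690807104 multiplications
Strassen's algorithm: 7^(log2(1024)) = 7^10 = 282475249 multiplications
Savings: 690807104 - 282475249 = 408331855 multiplications

Standard: 690807104 multiplications (884^3). Strassen: 282475249 multiplications (7^10, after padding to 1024x1024). Strassen reduces 8 recursive multiplications to 7 at each level.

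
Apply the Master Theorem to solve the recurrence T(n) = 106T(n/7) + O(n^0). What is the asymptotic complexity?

Master Theorem for T(n) = 106T(n/7) + O(n^0):

a = 106, b = 7, c = 0
log_b(a) = log_7(106) = 2.3965

Case 1: c = 0 < log_7(106) = 2.3965
T(n) = O(n^(log_7 106))

For T(n) = 106T(n/7) + O(n^0): log_7(106) = 2.3965. This is Case 1 of the Master Theorem (c < log_b(a), work dominated by leaves), giving O(n^(log_7 106)).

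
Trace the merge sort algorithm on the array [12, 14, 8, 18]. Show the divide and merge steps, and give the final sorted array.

Merge sort trace:

Split: [12, 14, 8, 18] -> [12, 14] and [8, 18]
  Split: [12, 14] -> [12] and [14]
  Merge: [12] + [14] -> [12, 14]
  Split: [8, 18] -> [8] and [18]
  Merge: [8] + [18] -> [8, 18]
Merge: [12, 14] + [8, 18] -> [8, 12, 14, 18]

Final sorted array: [8, 12, 14, 18]

The merge sort proceeds by recursively splitting the array and merging sorted halves.
After all merges, the sorted array is [8, 12, 14, 18].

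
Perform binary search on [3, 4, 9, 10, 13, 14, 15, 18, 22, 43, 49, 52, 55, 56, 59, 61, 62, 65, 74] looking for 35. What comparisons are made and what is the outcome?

Binary search for 35 in [3, 4, 9, 10, 13, 14, 15, 18, 22, 43, 49, 52, 55, 56, 59, 61, 62, 65, 74]:

lo=0, hi=18, mid=9, arr[mid]=43 -> 43 > 35, search left half
lo=0, hi=8, mid=4, arr[mid]=13 -> 13 < 35, search right half
lo=5, hi=8, mid=6, arr[mid]=15 -> 15 < 35, search right half
lo=7, hi=8, mid=7, arr[mid]=18 -> 18 < 35, search right half
lo=8, hi=8, mid=8, arr[mid]=22 -> 22 < 35, search right half
lo=9 > hi=8, target 35 not found

Binary search determines that 35 is not in the array after 5 comparisons. The search space was exhausted without finding the target.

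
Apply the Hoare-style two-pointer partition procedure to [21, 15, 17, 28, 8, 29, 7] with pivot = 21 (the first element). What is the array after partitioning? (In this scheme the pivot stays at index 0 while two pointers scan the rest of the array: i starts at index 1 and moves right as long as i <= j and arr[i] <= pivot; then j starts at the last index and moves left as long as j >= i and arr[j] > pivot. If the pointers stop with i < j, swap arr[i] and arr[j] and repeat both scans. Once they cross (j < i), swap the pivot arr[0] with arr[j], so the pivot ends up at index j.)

Hoare-style two-pointer partition with pivot = 21:

Initial array: [21, 15, 17, 28, 8, 29, 7]

Pointers start at i = 1, j = 6.
i stops at index 3 (arr[3]=28 > 21), j stops at index 6 (arr[6]=7 <= 21): swap arr[3] and arr[6], array becomes [21, 15, 17, 7, 8, 29, 28]
i ends at 5, j ends at 4: the pointers have crossed (j < i), so scanning stops.

Swap pivot arr[0] with arr[4] to place pivot at position 4: [8, 15, 17, 7, 21, 29, 28]
Pivot position: 4

After partitioning with pivot 21, the array becomes [8, 15, 17, 7, 21, 29, 28]. The pivot is placed at index 4. All elements to the left of the pivot are <= 21, and all elements to the right are > 21.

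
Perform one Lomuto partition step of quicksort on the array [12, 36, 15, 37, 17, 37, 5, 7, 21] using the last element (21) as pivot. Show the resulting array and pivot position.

Lomuto partition with pivot = 21:

Initial array: [12, 36, 15, 37, 17, 37, 5, 7, 21]

arr[0]=12 <= 21: swap with position 0, array becomes [12, 36, 15, 37, 17, 37, 5, 7, 21]
arr[1]=36 > 21: no swap
arr[2]=15 <= 21: swap with position 1, array becomes [12, 15, 36, 37, 17, 37, 5, 7, 21]
arr[3]=37 > 21: no swap
arr[4]=17 <= 21: swap with position 2, array becomes [12, 15, 17, 37, 36, 37, 5, 7, 21]
arr[5]=37 > 21: no swap
arr[6]=5 <= 21: swap with position 3, array becomes [12, 15, 17, 5, 36, 37, 37, 7, 21]
arr[7]=7 <= 21: swap with position 4, array becomes [12, 15, 17, 5, 7, 37, 37, 36, 21]

Place pivot at position 5: [12, 15, 17, 5, 7, 21, 37, 36, 37]
Pivot position: 5

After partitioning with pivot 21, the array becomes [12, 15, 17, 5, 7, 21, 37, 36, 37]. The pivot is placed at index 5. All elements to the left of the pivot are <= 21, and all elements to the right are > 21.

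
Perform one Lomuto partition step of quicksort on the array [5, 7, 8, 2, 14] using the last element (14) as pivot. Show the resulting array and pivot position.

Lomuto partition with pivot = 14:

Initial array: [5, 7, 8, 2, 14]

arr[0]=5 <= 14: swap with position 0, array becomes [5, 7, 8, 2, 14]
arr[1]=7 <= 14: swap with position 1, array becomes [5, 7, 8, 2, 14]
arr[2]=8 <= 14: swap with position 2, array becomes [5, 7, 8, 2, 14]
arr[3]=2 <= 14: swap with position 3, array becomes [5, 7, 8, 2, 14]

Place pivot at position 4: [5, 7, 8, 2, 14]
Pivot position: 4

After partitioning with pivot 14, the array becomes [5, 7, 8, 2, 14]. The pivot is placed at index 4. All elements to the left of the pivot are <= 14, and all elements to the right are > 14.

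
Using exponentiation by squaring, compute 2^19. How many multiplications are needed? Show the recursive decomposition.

Computing 2^19 by squaring (build up from 2^1; each line after the first costs one multiplication):

2^1 = 2
2^2 = (2^1)^2 = 2^2 = 4
2^4 = (2^2)^2 = 4^2 = 16
2^8 = (2^4)^2 = 16^2 = 256
2^9 = 2 * 2^8 = 2 * 256 = 512
2^18 = (2^9)^2 = 512^2 = 262144
2^19 = 2 * 2^18 = 2 * 262144 = 524288

Result: 524288
Multiplications needed: 6 (6 lines after 2^1)

2^19 = 524288. Using exponentiation by squaring, this requires 6 multiplications. The key idea: if the exponent is even, square the half-power; if odd, multiply by the base once.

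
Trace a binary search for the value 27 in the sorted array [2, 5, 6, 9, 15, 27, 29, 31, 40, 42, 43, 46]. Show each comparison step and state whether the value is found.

Binary search for 27 in [2, 5, 6, 9, 15, 27, 29, 31, 40, 42, 43, 46]:

lo=0, hi=11, mid=5, arr[mid]=27 -> Found target at index 5!

Binary search finds 27 at index 5 after 1 comparisons. The search repeatedly halves the search space by comparing with the middle element.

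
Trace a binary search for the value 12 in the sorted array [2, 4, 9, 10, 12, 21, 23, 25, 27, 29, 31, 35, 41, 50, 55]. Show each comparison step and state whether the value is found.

Binary search for 12 in [2, 4, 9, 10, 12, 21, 23, 25, 27, 29, 31, 35, 41, 50, 55]:

lo=0, hi=14, mid=7, arr[mid]=25 -> 25 > 12, search left half
lo=0, hi=6, mid=3, arr[mid]=10 -> 10 < 12, search right half
lo=4, hi=6, mid=5, arr[mid]=21 -> 21 > 12, search left half
lo=4, hi=4, mid=4, arr[mid]=12 -> Found target at index 4!

Binary search finds 12 at index 4 after 4 comparisons. The search repeatedly halves the search space by comparing with the middle element.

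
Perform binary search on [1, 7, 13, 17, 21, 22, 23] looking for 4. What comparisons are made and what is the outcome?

Binary search for 4 in [1, 7, 13, 17, 21, 22, 23]:

lo=0, hi=6, mid=3, arr[mid]=17 -> 17 > 4, search left half
lo=0, hi=2, mid=1, arr[mid]=7 -> 7 > 4, search left half
lo=0, hi=0, mid=0, arr[mid]=1 -> 1 < 4, search right half
lo=1 > hi=0, target 4 not found

Binary search determines that 4 is not in the array after 3 comparisons. The search space was exhausted without finding the target.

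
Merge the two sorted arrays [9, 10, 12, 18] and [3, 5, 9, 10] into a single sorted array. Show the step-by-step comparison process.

Merging process:

Compare 9 vs 3: take 3 from right. Merged: [3]
Compare 9 vs 5: take 5 from right. Merged: [3, 5]
Compare 9 vs 9: take 9 from left. Merged: [3, 5, 9]
Compare 10 vs 9: take 9 from right. Merged: [3, 5, 9, 9]
Compare 10 vs 10: take 10 from left. Merged: [3, 5, 9, 9, 10]
Compare 12 vs 10: take 10 from right. Merged: [3, 5, 9, 9, 10, 10]
Append remaining from left: [12, 18]. Merged: [3, 5, 9, 9, 10, 10, 12, 18]

Final merged array: [3, 5, 9, 9, 10, 10, 12, 18]
Total comparisons: 6

The merged array is [3, 5, 9, 9, 10, 10, 12, 18], requiring 6 comparisons. The merge step runs in O(n) time where n is the total number of elements.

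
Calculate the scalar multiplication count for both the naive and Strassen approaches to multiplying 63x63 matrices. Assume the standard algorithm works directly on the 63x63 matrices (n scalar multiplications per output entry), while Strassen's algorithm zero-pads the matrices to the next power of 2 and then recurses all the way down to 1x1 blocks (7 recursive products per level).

Matrix multiplication for 63x63 matrices:

Strassen's algorithm requires power-of-2 dimensions. Pad 63x63 to 64x64 (next power of 2).

Standard algorithm: 63^3 = 250047 multiplications
Strassen's algorithm: 7^(log2(64)) = 7^6 = 117649 multiplications
Savings: 250047 - 117649 = 132398 multiplications

Standard: 250047 multiplications (63^3). Strassen: 117649 multiplications (7^6, after padding to 64x64). Strassen reduces 8 recursive multiplications to 7 at each level.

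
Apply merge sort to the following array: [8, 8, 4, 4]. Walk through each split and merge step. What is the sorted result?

Merge sort trace:

Split: [8, 8, 4, 4] -> [8, 8] and [4, 4]
  Split: [8, 8] -> [8] and [8]
  Merge: [8] + [8] -> [8, 8]
  Split: [4, 4] -> [4] and [4]
  Merge: [4] + [4] -> [4, 4]
Merge: [8, 8] + [4, 4] -> [4, 4, 8, 8]

Final sorted array: [4, 4, 8, 8]

The merge sort proceeds by recursively splitting the array and merging sorted halves.
After all merges, the sorted array is [4, 4, 8, 8].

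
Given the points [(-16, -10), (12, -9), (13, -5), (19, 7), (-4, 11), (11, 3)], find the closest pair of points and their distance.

Computing all pairwise distances among 6 points:

d((-16, -10), (12, -9)) = 28.0179
d((-16, -10), (13, -5)) = 29.4279
d((-16, -10), (19, 7)) = 38.9102
d((-16, -10), (-4, 11)) = 24.1868
d((-16, -10), (11, 3)) = 29.9666
d((12, -9), (13, -5)) = 4.1231 <-- minimum
d((12, -9), (19, 7)) = 17.4642
d((12, -9), (-4, 11)) = 25.6125
d((12, -9), (11, 3)) = 12.0416
d((13, -5), (19, 7)) = 13.4164
d((13, -5), (-4, 11)) = 23.3452
d((13, -5), (11, 3)) = 8.2462
d((19, 7), (-4, 11)) = 23.3452
d((19, 7), (11, 3)) = 8.9443
d((-4, 11), (11, 3)) = 17.0

Closest pair: (12, -9) and (13, -5) with distance 4.1231

The closest pair is (12, -9) and (13, -5) with Euclidean distance 4.1231. For 6 points, brute-force pairwise comparison is shown above. For large n, the divide-and-conquer algorithm (sort by x, recurse on halves, check the dividing strip) achieves O(n log n).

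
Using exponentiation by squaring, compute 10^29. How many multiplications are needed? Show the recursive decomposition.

Computing 10^29 by squaring (build up from 10^1; each line after the first costs one multiplication):

10^1 = 10
10^2 = (10^1)^2 = 10^2 = 100
10^3 = 10 * 10^2 = 10 * 100 = 1000
10^6 = (10^3)^2 = 1000^2 = 1000000
10^7 = 10 * 10^6 = 10 * 1000000 = 10000000
10^14 = (10^7)^2 = 10000000^2 = 100000000000000
10^28 = (10^14)^2 = 100000000000000^2 = 10000000000000000000000000000
10^29 = 10 * 10^28 = 10 * 10000000000000000000000000000 = 100000000000000000000000000000

Result: 100000000000000000000000000000
Multiplications needed: 7 (7 lines after 10^1)

10^29 = 100000000000000000000000000000. Using exponentiation by squaring, this requires 7 multiplications. The key idea: if the exponent is even, square the half-power; if odd, multiply by the base once.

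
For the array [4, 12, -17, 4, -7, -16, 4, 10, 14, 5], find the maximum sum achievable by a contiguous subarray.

Using Kadane's algorithm on [4, 12, -17, 4, -7, -16, 4, 10, 14, 5]:

Scanning through the array:
Position 1 (value 12): max_ending_here = 16, max_so_far = 16
Position 2 (value -17): max_ending_here = -1, max_so_far = 16
Position 3 (value 4): max_ending_here = 4, max_so_far = 16
Position 4 (value -7): max_ending_here = -3, max_so_far = 16
Position 5 (value -16): max_ending_here = -16, max_so_far = 16
Position 6 (value 4): max_ending_here = 4, max_so_far = 16
Position 7 (value 10): max_ending_here = 14, max_so_far = 16
Position 8 (value 14): max_ending_here = 28, max_so_far = 28
Position 9 (value 5): max_ending_here = 33, max_so_far = 33

Maximum subarray: [4, 10, 14, 5]
Maximum sum: 33

The maximum subarray is [4, 10, 14, 5] with sum 33. This subarray runs from index 6 to index 9.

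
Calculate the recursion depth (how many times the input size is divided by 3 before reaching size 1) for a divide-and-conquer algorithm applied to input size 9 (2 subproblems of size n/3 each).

For divide and conquer with division factor 3:

Problem sizes at each level:
Level 0: 9
Level 1: 3
Level 2: 1

The root is level 0 and the size-1 base case is level 2 (the tree spans levels 0 through 2, i.e. 3 levels counting the root), so the depth is the number of divisions: log_3(9) = 2

The recursion tree depth is log_3(9) = 2. At each level, the problem size is divided by 3, so it takes 2 divisions to reduce to a base case of size 1. The algorithm makes 2 recursive calls at each level.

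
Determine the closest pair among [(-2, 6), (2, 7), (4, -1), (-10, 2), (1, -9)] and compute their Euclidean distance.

Computing all pairwise distances among 5 points:

d((-2, 6), (2, 7)) = 4.1231 <-- minimum
d((-2, 6), (4, -1)) = 9.2195
d((-2, 6), (-10, 2)) = 8.9443
d((-2, 6), (1, -9)) = 15.2971
d((2, 7), (4, -1)) = 8.2462
d((2, 7), (-10, 2)) = 13.0
d((2, 7), (1, -9)) = 16.0312
d((4, -1), (-10, 2)) = 14.3178
d((4, -1), (1, -9)) = 8.544
d((-10, 2), (1, -9)) = 15.5563

Closest pair: (-2, 6) and (2, 7) with distance 4.1231

The closest pair is (-2, 6) and (2, 7) with Euclidean distance 4.1231. For 5 points, brute-force pairwise comparison is shown above. For large n, the divide-and-conquer algorithm (sort by x, recurse on halves, check the dividing strip) achieves O(n log n).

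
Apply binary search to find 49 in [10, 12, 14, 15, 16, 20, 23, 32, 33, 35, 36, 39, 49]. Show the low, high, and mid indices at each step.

Binary search for 49 in [10, 12, 14, 15, 16, 20, 23, 32, 33, 35, 36, 39, 49]:

lo=0, hi=12, mid=6, arr[mid]=23 -> 23 < 49, search right half
lo=7, hi=12, mid=9, arr[mid]=35 -> 35 < 49, search right half
lo=10, hi=12, mid=11, arr[mid]=39 -> 39 < 49, search right half
lo=12, hi=12, mid=12, arr[mid]=49 -> Found target at index 12!

Binary search finds 49 at index 12 after 4 comparisons. The search repeatedly halves the search space by comparing with the middle element.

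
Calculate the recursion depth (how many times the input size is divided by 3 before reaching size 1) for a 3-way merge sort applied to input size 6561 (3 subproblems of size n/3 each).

For divide and conquer with division factor 3:

Problem sizes at each level:
Level 0: 6561
Level 1: 2187
Level 2: 729
Level 3: 243
Level 4: 81
Level 5: 27
Level 6: 9
Level 7: 3
Level 8: 1

The root is level 0 and the size-1 base case is level 8 (the tree spans levels 0 through 8, i.e. 9 levels counting the root), so the depth is the number of divisions: log_3(6561) = 8

The recursion tree depth is log_3(6561) = 8. At each level, the problem size is divided by 3, so it takes 8 divisions to reduce to a base case of size 1. The algorithm makes 3 recursive calls at each level.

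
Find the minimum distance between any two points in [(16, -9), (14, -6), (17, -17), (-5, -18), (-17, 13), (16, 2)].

Computing all pairwise distances among 6 points:

d((16, -9), (14, -6)) = 3.6056 <-- minimum
d((16, -9), (17, -17)) = 8.0623
d((16, -9), (-5, -18)) = 22.8473
d((16, -9), (-17, 13)) = 39.6611
d((16, -9), (16, 2)) = 11.0
d((14, -6), (17, -17)) = 11.4018
d((14, -6), (-5, -18)) = 22.4722
d((14, -6), (-17, 13)) = 36.3593
d((14, -6), (16, 2)) = 8.2462
d((17, -17), (-5, -18)) = 22.0227
d((17, -17), (-17, 13)) = 45.3431
d((17, -17), (16, 2)) = 19.0263
d((-5, -18), (-17, 13)) = 33.2415
d((-5, -18), (16, 2)) = 29.0
d((-17, 13), (16, 2)) = 34.7851

Closest pair: (16, -9) and (14, -6) with distance 3.6056

The closest pair is (16, -9) and (14, -6) with Euclidean distance 3.6056. For 6 points, brute-force pairwise comparison is shown above. For large n, the divide-and-conquer algorithm (sort by x, recurse on halves, check the dividing strip) achieves O(n log n).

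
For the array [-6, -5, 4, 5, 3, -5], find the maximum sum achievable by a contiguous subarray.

Using Kadane's algorithm on [-6, -5, 4, 5, 3, -5]:

Scanning through the array:
Position 1 (value -5): max_ending_here = -5, max_so_far = -5
Position 2 (value 4): max_ending_here = 4, max_so_far = 4
Position 3 (value 5): max_ending_here = 9, max_so_far = 9
Position 4 (value 3): max_ending_here = 12, max_so_far = 12
Position 5 (value -5): max_ending_here = 7, max_so_far = 12

Maximum subarray: [4, 5, 3]
Maximum sum: 12

The maximum subarray is [4, 5, 3] with sum 12. This subarray runs from index 2 to index 4.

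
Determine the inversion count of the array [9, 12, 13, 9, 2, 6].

Finding inversions in [9, 12, 13, 9, 2, 6]:

(0, 4): arr[0]=9 > arr[4]=2
(0, 5): arr[0]=9 > arr[5]=6
(1, 3): arr[1]=12 > arr[3]=9
(1, 4): arr[1]=12 > arr[4]=2
(1, 5): arr[1]=12 > arr[5]=6
(2, 3): arr[2]=13 > arr[3]=9
(2, 4): arr[2]=13 > arr[4]=2
(2, 5): arr[2]=13 > arr[5]=6
(3, 4): arr[3]=9 > arr[4]=2
(3, 5): arr[3]=9 > arr[5]=6

Total inversions: 10

The array has 10 inversion(s): (0,4), (0,5), (1,3), (1,4), (1,5), (2,3), (2,4), (2,5), (3,4), (3,5). Each pair (i,j) satisfies i < j and arr[i] > arr[j].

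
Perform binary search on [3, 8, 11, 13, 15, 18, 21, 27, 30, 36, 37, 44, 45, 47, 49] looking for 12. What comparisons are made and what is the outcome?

Binary search for 12 in [3, 8, 11, 13, 15, 18, 21, 27, 30, 36, 37, 44, 45, 47, 49]:

lo=0, hi=14, mid=7, arr[mid]=27 -> 27 > 12, search left half
lo=0, hi=6, mid=3, arr[mid]=13 -> 13 > 12, search left half
lo=0, hi=2, mid=1, arr[mid]=8 -> 8 < 12, search right half
lo=2, hi=2, mid=2, arr[mid]=11 -> 11 < 12, search right half
lo=3 > hi=2, target 12 not found

Binary search determines that 12 is not in the array after 4 comparisons. The search space was exhausted without finding the target.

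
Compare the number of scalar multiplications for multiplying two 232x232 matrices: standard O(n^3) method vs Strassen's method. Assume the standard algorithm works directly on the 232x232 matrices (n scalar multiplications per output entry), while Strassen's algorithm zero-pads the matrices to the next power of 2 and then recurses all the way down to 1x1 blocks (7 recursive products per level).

Matrix multiplication for 232x232 matrices:

Strassen's algorithm requires power-of-2 dimensions. Pad 232x232 to 256x256 (next power of 2).

Standard algorithm: 232^3 = 12487168 multiplications
Strassen's algorithm: 7^(log2(256)) = 7^8 = 5764801 multiplications
Savings: 12487168 - 5764801 = 6722367 multiplications

Standard: 12487168 multiplications (232^3). Strassen: 5764801 multiplications (7^8, after padding to 256x256). Strassen reduces 8 recursive multiplications to 7 at each level.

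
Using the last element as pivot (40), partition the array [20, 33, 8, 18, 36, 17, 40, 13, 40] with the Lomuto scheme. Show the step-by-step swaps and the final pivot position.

Lomuto partition with pivot = 40:

Initial array: [20, 33, 8, 18, 36, 17, 40, 13, 40]

arr[0]=20 <= 40: swap with position 0, array becomes [20, 33, 8, 18, 36, 17, 40, 13, 40]
arr[1]=33 <= 40: swap with position 1, array becomes [20, 33, 8, 18, 36, 17, 40, 13, 40]
arr[2]=8 <= 40: swap with position 2, array becomes [20, 33, 8, 18, 36, 17, 40, 13, 40]
arr[3]=18 <= 40: swap with position 3, array becomes [20, 33, 8, 18, 36, 17, 40, 13, 40]
arr[4]=36 <= 40: swap with position 4, array becomes [20, 33, 8, 18, 36, 17, 40, 13, 40]
arr[5]=17 <= 40: swap with position 5, array becomes [20, 33, 8, 18, 36, 17, 40, 13, 40]
arr[6]=40 <= 40: swap with position 6, array becomes [20, 33, 8, 18, 36, 17, 40, 13, 40]
arr[7]=13 <= 40: swap with position 7, array becomes [20, 33, 8, 18, 36, 17, 40, 13, 40]

Place pivot at position 8: [20, 33, 8, 18, 36, 17, 40, 13, 40]
Pivot position: 8

After partitioning with pivot 40, the array becomes [20, 33, 8, 18, 36, 17, 40, 13, 40]. The pivot is placed at index 8. All elements to the left of the pivot are <= 40, and all elements to the right are > 40.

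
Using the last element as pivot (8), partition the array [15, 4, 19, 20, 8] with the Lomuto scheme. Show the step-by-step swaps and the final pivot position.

Lomuto partition with pivot = 8:

Initial array: [15, 4, 19, 20, 8]

arr[0]=15 > 8: no swap
arr[1]=4 <= 8: swap with position 0, array becomes [4, 15, 19, 20, 8]
arr[2]=19 > 8: no swap
arr[3]=20 > 8: no swap

Place pivot at position 1: [4, 8, 19, 20, 15]
Pivot position: 1

After partitioning with pivot 8, the array becomes [4, 8, 19, 20, 15]. The pivot is placed at index 1. All elements to the left of the pivot are <= 8, and all elements to the right are > 8.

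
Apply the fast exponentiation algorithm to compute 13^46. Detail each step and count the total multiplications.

Computing 13^46 by squaring (build up from 13^1; each line after the first costs one multiplication):

13^1 = 13
13^2 = (13^1)^2 = 13^2 = 169
13^4 = (13^2)^2 = 169^2 = 28561
13^5 = 13 * 13^4 = 13 * 28561 = 371293
13^10 = (13^5)^2 = 371293^2 = 137858491849
13^11 = 13 * 13^10 = 13 * 137858491849 = 1792160394037
13^22 = (13^11)^2 = 1792160394037^2 = 3211838877954855105157369
13^23 = 13 * 13^22 = 13 * 3211838877954855105157369 = 41753905413413116367045797
13^46 = (13^23)^2 = 41753905413413116367045797^2 = 1743388617272249143997555461487119439669521095365209

Result: 1743388617272249143997555461487119439669521095365209
Multiplications needed: 8 (8 lines after 13^1)

13^46 = 1743388617272249143997555461487119439669521095365209. Using exponentiation by squaring, this requires 8 multiplications. The key idea: if the exponent is even, square the half-power; if odd, multiply by the base once.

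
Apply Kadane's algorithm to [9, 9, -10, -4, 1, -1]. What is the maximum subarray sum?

Using Kadane's algorithm on [9, 9, -10, -4, 1, -1]:

Scanning through the array:
Position 1 (value 9): max_ending_here = 18, max_so_far = 18
Position 2 (value -10): max_ending_here = 8, max_so_far = 18
Position 3 (value -4): max_ending_here = 4, max_so_far = 18
Position 4 (value 1): max_ending_here = 5, max_so_far = 18
Position 5 (value -1): max_ending_here = 4, max_so_far = 18

Maximum subarray: [9, 9]
Maximum sum: 18

The maximum subarray is [9, 9] with sum 18. This subarray runs from index 0 to index 1.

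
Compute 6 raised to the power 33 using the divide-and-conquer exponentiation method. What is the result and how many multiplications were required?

Computing 6^33 by squaring (build up from 6^1; each line after the first costs one multiplication):

6^1 = 6
6^2 = (6^1)^2 = 6^2 = 36
6^4 = (6^2)^2 = 36^2 = 1296
6^8 = (6^4)^2 = 1296^2 = 1679616
6^16 = (6^8)^2 = 1679616^2 = 2821109907456
6^32 = (6^16)^2 = 2821109907456^2 = 7958661109946400884391936
6^33 = 6 * 6^32 = 6 * 7958661109946400884391936 = 47751966659678405306351616

Result: 47751966659678405306351616
Multiplications needed: 6 (6 lines after 6^1)

6^33 = 47751966659678405306351616. Using exponentiation by squaring, this requires 6 multiplications. The key idea: if the exponent is even, square the half-power; if odd, multiply by the base once.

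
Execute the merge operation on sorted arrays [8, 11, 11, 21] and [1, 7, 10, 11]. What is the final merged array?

Merging process:

Compare 8 vs 1: take 1 from right. Merged: [1]
Compare 8 vs 7: take 7 from right. Merged: [1, 7]
Compare 8 vs 10: take 8 from left. Merged: [1, 7, 8]
Compare 11 vs 10: take 10 from right. Merged: [1, 7, 8, 10]
Compare 11 vs 11: take 11 from left. Merged: [1, 7, 8, 10, 11]
Compare 11 vs 11: take 11 from left. Merged: [1, 7, 8, 10, 11, 11]
Compare 21 vs 11: take 11 from right. Merged: [1, 7, 8, 10, 11, 11, 11]
Append remaining from left: [21]. Merged: [1, 7, 8, 10, 11, 11, 11, 21]

Final merged array: [1, 7, 8, 10, 11, 11, 11, 21]
Total comparisons: 7

The merged array is [1, 7, 8, 10, 11, 11, 11, 21], requiring 7 comparisons. The merge step runs in O(n) time where n is the total number of elements.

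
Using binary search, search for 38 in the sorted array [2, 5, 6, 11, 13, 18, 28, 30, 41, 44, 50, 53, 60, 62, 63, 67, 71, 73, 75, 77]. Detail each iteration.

Binary search for 38 in [2, 5, 6, 11, 13, 18, 28, 30, 41, 44, 50, 53, 60, 62, 63, 67, 71, 73, 75, 77]:

lo=0, hi=19, mid=9, arr[mid]=44 -> 44 > 38, search left half
lo=0, hi=8, mid=4, arr[mid]=13 -> 13 < 38, search right half
lo=5, hi=8, mid=6, arr[mid]=28 -> 28 < 38, search right half
lo=7, hi=8, mid=7, arr[mid]=30 -> 30 < 38, search right half
lo=8, hi=8, mid=8, arr[mid]=41 -> 41 > 38, search left half
lo=8 > hi=7, target 38 not found

Binary search determines that 38 is not in the array after 5 comparisons. The search space was exhausted without finding the target.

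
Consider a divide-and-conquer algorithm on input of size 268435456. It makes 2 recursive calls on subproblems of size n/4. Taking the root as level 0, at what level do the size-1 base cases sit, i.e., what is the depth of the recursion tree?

For divide and conquer with division factor 4:

Problem sizes at each level:
Level 0: 268435456
Level 1: 67108864
Level 2: 16777216
Level 3: 4194304
Level 4: 1048576
Level 5: 262144
Level 6: 65536
Level 7: 16384
Level 8: 4096
Level 9: 1024
Level 10: 256
Level 11: 64
Level 12: 16
Level 13: 4
Level 14: 1

The root is level 0 and the size-1 base case is level 14 (the tree spans levels 0 through 14, i.e. 15 levels counting the root), so the depth is the number of divisions: log_4(268435456) = 14

The recursion tree depth is log_4(268435456) = 14. At each level, the problem size is divided by 4, so it takes 14 divisions to reduce to a base case of size 1. The algorithm makes 2 recursive calls at each level.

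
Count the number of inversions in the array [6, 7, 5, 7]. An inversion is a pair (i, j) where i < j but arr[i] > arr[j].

Finding inversions in [6, 7, 5, 7]:

(0, 2): arr[0]=6 > arr[2]=5
(1, 2): arr[1]=7 > arr[2]=5

Total inversions: 2

The array has 2 inversion(s): (0,2), (1,2). Each pair (i,j) satisfies i < j and arr[i] > arr[j].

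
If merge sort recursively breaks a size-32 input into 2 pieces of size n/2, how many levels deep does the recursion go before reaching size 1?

For divide and conquer with division factor 2:

Problem sizes at each level:
Level 0: 32
Level 1: 16
Level 2: 8
Level 3: 4
Level 4: 2
Level 5: 1

The root is level 0 and the size-1 base case is level 5 (the tree spans levels 0 through 5, i.e. 6 levels counting the root), so the depth is the number of divisions: log_2(32) = 5

The recursion tree depth is log_2(32) = 5. At each level, the problem size is divided by 2, so it takes 5 divisions to reduce to a base case of size 1. The algorithm makes 2 recursive calls at each level.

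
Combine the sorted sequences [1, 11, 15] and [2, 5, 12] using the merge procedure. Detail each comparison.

Merging process:

Compare 1 vs 2: take 1 from left. Merged: [1]
Compare 11 vs 2: take 2 from right. Merged: [1, 2]
Compare 11 vs 5: take 5 from right. Merged: [1, 2, 5]
Compare 11 vs 12: take 11 from left. Merged: [1, 2, 5, 11]
Compare 15 vs 12: take 12 from right. Merged: [1, 2, 5, 11, 12]
Append remaining from left: [15]. Merged: [1, 2, 5, 11, 12, 15]

Final merged array: [1, 2, 5, 11, 12, 15]
Total comparisons: 5

The merged array is [1, 2, 5, 11, 12, 15], requiring 5 comparisons. The merge step runs in O(n) time where n is the total number of elements.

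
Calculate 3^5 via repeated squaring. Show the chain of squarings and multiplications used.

Computing 3^5 by squaring (build up from 3^1; each line after the first costs one multiplication):

3^1 = 3
3^2 = (3^1)^2 = 3^2 = 9
3^4 = (3^2)^2 = 9^2 = 81
3^5 = 3 * 3^4 = 3 * 81 = 243

Result: 243
Multiplications needed: 3 (3 lines after 3^1)

3^5 = 243. Using exponentiation by squaring, this requires 3 multiplications. The key idea: if the exponent is even, square the half-power; if odd, multiply by the base once.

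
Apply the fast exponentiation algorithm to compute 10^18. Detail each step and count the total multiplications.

Computing 10^18 by squaring (build up from 10^1; each line after the first costs one multiplication):

10^1 = 10
10^2 = (10^1)^2 = 10^2 = 100
10^4 = (10^2)^2 = 100^2 = 10000
10^8 = (10^4)^2 = 10000^2 = 100000000
10^9 = 10 * 10^8 = 10 * 100000000 = 1000000000
10^18 = (10^9)^2 = 1000000000^2 = 1000000000000000000

Result: 1000000000000000000
Multiplications needed: 5 (5 lines after 10^1)

10^18 = 1000000000000000000. Using exponentiation by squaring, this requires 5 multiplications. The key idea: if the exponent is even, square the half-power; if odd, multiply by the base once.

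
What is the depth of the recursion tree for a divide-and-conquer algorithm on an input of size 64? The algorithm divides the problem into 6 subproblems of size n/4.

For divide and conquer with division factor 4:

Problem sizes at each level:
Level 0: 64
Level 1: 16
Level 2: 4
Level 3: 1

The root is level 0 and the size-1 base case is level 3 (the tree spans levels 0 through 3, i.e. 4 levels counting the root), so the depth is the number of divisions: log_4(64) = 3

The recursion tree depth is log_4(64) = 3. At each level, the problem size is divided by 4, so it takes 3 divisions to reduce to a base case of size 1. The algorithm makes 6 recursive calls at each level.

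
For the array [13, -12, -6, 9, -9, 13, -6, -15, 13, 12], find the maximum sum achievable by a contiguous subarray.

Using Kadane's algorithm on [13, -12, -6, 9, -9, 13, -6, -15, 13, 12]:

Scanning through the array:
Position 1 (value -12): max_ending_here = 1, max_so_far = 13
Position 2 (value -6): max_ending_here = -5, max_so_far = 13
Position 3 (value 9): max_ending_here = 9, max_so_far = 13
Position 4 (value -9): max_ending_here = 0, max_so_far = 13
Position 5 (value 13): max_ending_here = 13, max_so_far = 13
Position 6 (value -6): max_ending_here = 7, max_so_far = 13
Position 7 (value -15): max_ending_here = -8, max_so_far = 13
Position 8 (value 13): max_ending_here = 13, max_so_far = 13
Position 9 (value 12): max_ending_here = 25, max_so_far = 25

Maximum subarray: [13, 12]
Maximum sum: 25

The maximum subarray is [13, 12] with sum 25. This subarray runs from index 8 to index 9.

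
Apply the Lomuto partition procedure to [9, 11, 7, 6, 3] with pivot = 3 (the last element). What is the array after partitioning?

Lomuto partition with pivot = 3:

Initial array: [9, 11, 7, 6, 3]

arr[0]=9 > 3: no swap
arr[1]=11 > 3: no swap
arr[2]=7 > 3: no swap
arr[3]=6 > 3: no swap

Place pivot at position 0: [3, 11, 7, 6, 9]
Pivot position: 0

After partitioning with pivot 3, the array becomes [3, 11, 7, 6, 9]. The pivot is placed at index 0. All elements to the left of the pivot are <= 3, and all elements to the right are > 3.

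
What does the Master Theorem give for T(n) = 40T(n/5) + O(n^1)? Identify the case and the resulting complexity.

Master Theorem for T(n) = 40T(n/5) + O(n^1):

a = 40, b = 5, c = 1
log_b(a) = log_5(40) = 2.2920

Case 1: c = 1 < log_5(40) = 2.2920
T(n) = O(n^(log_5 40))

For T(n) = 40T(n/5) + O(n^1): log_5(40) = 2.2920. This is Case 1 of the Master Theorem (c < log_b(a), work dominated by leaves), giving O(n^(log_5 40)).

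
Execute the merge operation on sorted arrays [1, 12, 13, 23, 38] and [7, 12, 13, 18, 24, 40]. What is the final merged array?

Merging process:

Compare 1 vs 7: take 1 from left. Merged: [1]
Compare 12 vs 7: take 7 from right. Merged: [1, 7]
Compare 12 vs 12: take 12 from left. Merged: [1, 7, 12]
Compare 13 vs 12: take 12 from right. Merged: [1, 7, 12, 12]
Compare 13 vs 13: take 13 from left. Merged: [1, 7, 12, 12, 13]
Compare 23 vs 13: take 13 from right. Merged: [1, 7, 12, 12, 13, 13]
Compare 23 vs 18: take 18 from right. Merged: [1, 7, 12, 12, 13, 13, 18]
Compare 23 vs 24: take 23 from left. Merged: [1, 7, 12, 12, 13, 13, 18, 23]
Compare 38 vs 24: take 24 from right. Merged: [1, 7, 12, 12, 13, 13, 18, 23, 24]
Compare 38 vs 40: take 38 from left. Merged: [1, 7, 12, 12, 13, 13, 18, 23, 24, 38]
Append remaining from right: [40]. Merged: [1, 7, 12, 12, 13, 13, 18, 23, 24, 38, 40]

Final merged array: [1, 7, 12, 12, 13, 13, 18, 23, 24, 38, 40]
Total comparisons: 10

The merged array is [1, 7, 12, 12, 13, 13, 18, 23, 24, 38, 40], requiring 10 comparisons. The merge step runs in O(n) time where n is the total number of elements.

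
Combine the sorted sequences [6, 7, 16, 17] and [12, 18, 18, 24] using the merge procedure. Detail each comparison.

Merging process:

Compare 6 vs 12: take 6 from left. Merged: [6]
Compare 7 vs 12: take 7 from left. Merged: [6, 7]
Compare 16 vs 12: take 12 from right. Merged: [6, 7, 12]
Compare 16 vs 18: take 16 from left. Merged: [6, 7, 12, 16]
Compare 17 vs 18: take 17 from left. Merged: [6, 7, 12, 16, 17]
Append remaining from right: [18, 18, 24]. Merged: [6, 7, 12, 16, 17, 18, 18, 24]

Final merged array: [6, 7, 12, 16, 17, 18, 18, 24]
Total comparisons: 5

The merged array is [6, 7, 12, 16, 17, 18, 18, 24], requiring 5 comparisons. The merge step runs in O(n) time where n is the total number of elements.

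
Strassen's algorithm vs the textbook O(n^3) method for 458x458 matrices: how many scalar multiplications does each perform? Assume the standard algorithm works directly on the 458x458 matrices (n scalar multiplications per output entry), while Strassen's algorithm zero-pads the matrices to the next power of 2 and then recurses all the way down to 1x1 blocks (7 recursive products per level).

Matrix multiplication for 458x458 matrices:

Strassen's algorithm requires power-of-2 dimensions. Pad 458x458 to 512x512 (next power of 2).

Standard algorithm: 458^3 = 96071912 multiplications
Strassen's algorithm: 7^(log2(512)) = 7^9 = 40353607 multiplications
Savings: 96071912 - 40353607 = 55718305 multiplications

Standard: 96071912 multiplications (458^3). Strassen: 40353607 multiplications (7^9, after padding to 512x512). Strassen reduces 8 recursive multiplications to 7 at each level.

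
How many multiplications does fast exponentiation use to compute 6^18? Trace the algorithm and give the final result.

Computing 6^18 by squaring (build up from 6^1; each line after the first costs one multiplication):

6^1 = 6
6^2 = (6^1)^2 = 6^2 = 36
6^4 = (6^2)^2 = 36^2 = 1296
6^8 = (6^4)^2 = 1296^2 = 1679616
6^9 = 6 * 6^8 = 6 * 1679616 = 10077696
6^18 = (6^9)^2 = 10077696^2 = 101559956668416

Result: 101559956668416
Multiplications needed: 5 (5 lines after 6^1)

6^18 = 101559956668416. Using exponentiation by squaring, this requires 5 multiplications. The key idea: if the exponent is even, square the half-power; if odd, multiply by the base once.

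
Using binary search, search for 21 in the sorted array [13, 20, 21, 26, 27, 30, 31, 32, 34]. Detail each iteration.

Binary search for 21 in [13, 20, 21, 26, 27, 30, 31, 32, 34]:

lo=0, hi=8, mid=4, arr[mid]=27 -> 27 > 21, search left half
lo=0, hi=3, mid=1, arr[mid]=20 -> 20 < 21, search right half
lo=2, hi=3, mid=2, arr[mid]=21 -> Found target at index 2!

Binary search finds 21 at index 2 after 3 comparisons. The search repeatedly halves the search space by comparing with the middle element.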